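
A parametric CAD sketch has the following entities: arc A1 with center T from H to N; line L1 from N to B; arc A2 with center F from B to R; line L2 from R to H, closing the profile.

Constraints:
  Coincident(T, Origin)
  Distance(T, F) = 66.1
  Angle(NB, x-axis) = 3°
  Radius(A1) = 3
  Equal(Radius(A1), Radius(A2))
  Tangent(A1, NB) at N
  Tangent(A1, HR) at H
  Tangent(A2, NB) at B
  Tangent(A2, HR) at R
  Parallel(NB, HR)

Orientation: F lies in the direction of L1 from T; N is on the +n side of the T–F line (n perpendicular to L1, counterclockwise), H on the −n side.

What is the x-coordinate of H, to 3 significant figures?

0.157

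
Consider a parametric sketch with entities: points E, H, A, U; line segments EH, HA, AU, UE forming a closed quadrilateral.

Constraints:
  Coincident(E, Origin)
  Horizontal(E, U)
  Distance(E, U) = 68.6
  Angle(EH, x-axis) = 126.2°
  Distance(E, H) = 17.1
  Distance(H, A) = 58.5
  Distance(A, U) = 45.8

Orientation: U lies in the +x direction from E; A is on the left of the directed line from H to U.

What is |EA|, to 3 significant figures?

57.5

Checks: EH at 126.2° ✓; |HA| = 58.50 ✓; |AU| = 45.80 ✓.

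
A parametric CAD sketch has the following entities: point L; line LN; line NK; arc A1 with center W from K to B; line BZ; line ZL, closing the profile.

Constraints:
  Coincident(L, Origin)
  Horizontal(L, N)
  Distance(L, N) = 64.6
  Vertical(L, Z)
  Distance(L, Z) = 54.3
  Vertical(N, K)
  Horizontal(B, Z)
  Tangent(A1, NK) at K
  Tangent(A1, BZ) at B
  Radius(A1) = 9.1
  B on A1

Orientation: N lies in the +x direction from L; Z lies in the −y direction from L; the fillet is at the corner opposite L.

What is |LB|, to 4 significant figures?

77.64

L is at the origin; LN is horizontal with |LN| = 64.6 and N on the +x side, so N = (64.60, 0.000). LZ is vertical with |LZ| = 54.3 and Z on the −y side, so Z = (0.000, -54.30). The virtual corner opposite L is at (64.60, -54.30). Since A1 is tangent to NK there, WK ⟂ NK and A1 meets BZ tangentially, so WB is at right angles to BZ, with radius 9.1, so the center W sits 9.1 in from both sides at W = (55.50, -45.20). That places the tangent points at K = (64.60, -45.20) on NK and B = (55.50, -54.30) on BZ. Then |LB| = |B − L| = 77.64.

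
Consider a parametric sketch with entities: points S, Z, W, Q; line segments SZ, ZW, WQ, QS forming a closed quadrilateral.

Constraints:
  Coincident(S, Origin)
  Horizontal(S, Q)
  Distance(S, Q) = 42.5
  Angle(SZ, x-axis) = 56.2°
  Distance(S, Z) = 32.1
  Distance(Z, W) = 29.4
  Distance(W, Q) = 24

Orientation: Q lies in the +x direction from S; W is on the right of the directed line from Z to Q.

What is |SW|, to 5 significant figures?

18.850

S is at the origin; S and Q share the same y with |SQ| = 42.5 and Q in +x, so Q = (42.5, 0). SZ runs at 56.2° with |SZ| = 32.1, so Z = (17.857, 26.675). W is determined by |ZW| = 29.4 and |WQ| = 24.0 together: it lies at the intersection of circle(Z, 29.4) and circle(Q, 24.0). With |ZQ| = 36.315, the foot of the radical line on ZQ is 22.128 from Z and the perpendicular offset is √(29.4² − 22.128²) = 19.358. Taking the right-of-ZQ solution: W = (18.654, -2.7146).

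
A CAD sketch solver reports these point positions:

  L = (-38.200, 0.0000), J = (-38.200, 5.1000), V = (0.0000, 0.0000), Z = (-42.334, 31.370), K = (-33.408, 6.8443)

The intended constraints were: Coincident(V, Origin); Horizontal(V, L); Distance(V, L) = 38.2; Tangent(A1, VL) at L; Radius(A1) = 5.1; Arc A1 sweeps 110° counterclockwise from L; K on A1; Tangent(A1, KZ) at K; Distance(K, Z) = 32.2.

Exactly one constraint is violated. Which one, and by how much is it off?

Distance(K, Z) = 32.2 — off by 6.10.

V = (0.00, 0.00) ✓; V.y = 0.00, L.y = 0.00 ✓; |VL| = 38.20 ✓; ∠(JL, LV) = 90.00° ✓; |JL| = 5.100 ✓; bearing(J→K) − bearing(J→L) = 110.0° ✓; |JK| = 5.100 ✓; ∠(JK, KZ) = 90.00° ✓; |KZ| = 26.10 ✗.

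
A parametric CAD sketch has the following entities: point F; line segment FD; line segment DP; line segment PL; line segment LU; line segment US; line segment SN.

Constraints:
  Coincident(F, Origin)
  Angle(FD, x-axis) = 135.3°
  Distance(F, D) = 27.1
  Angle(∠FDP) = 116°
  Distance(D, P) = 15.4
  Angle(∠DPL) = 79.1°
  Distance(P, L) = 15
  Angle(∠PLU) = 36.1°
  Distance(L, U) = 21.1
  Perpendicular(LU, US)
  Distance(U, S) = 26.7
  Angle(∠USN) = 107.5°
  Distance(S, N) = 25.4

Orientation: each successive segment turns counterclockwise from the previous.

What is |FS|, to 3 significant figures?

56.4

F is at the origin; FD runs at 135.3° with length 27.1, so D = (-19.3, 19.1). ∠FDP = 116.0° gives DP at -161° from the x-axis; with |DP| = 15.4, P = (-33.8, 14.0). ∠DPL = 79.1° gives PL at -59.8° from the x-axis; with |PL| = 15.0, L = (-26.3, 1.01). ∠PLU = 36.1° gives LU at 84.1° from the x-axis; with |LU| = 21.1, U = (-24.1, 22.0). The perpendicularity gives US at right angles to LU, so US runs at 174°; with |US| = 26.7, S = (-50.6, 24.7). Then |FS| = |S − F| = 56.4.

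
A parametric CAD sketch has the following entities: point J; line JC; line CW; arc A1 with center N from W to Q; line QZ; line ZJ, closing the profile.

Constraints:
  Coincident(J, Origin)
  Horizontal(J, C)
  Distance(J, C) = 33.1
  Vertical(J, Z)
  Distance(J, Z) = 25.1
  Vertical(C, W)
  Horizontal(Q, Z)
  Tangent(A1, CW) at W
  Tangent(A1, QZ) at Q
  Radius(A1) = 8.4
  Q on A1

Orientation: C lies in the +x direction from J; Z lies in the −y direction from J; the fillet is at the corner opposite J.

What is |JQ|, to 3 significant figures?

35.2

The virtual corner opposite J is at (33.1, -25.1). The tangent condition forces NW to be normal to CW and tangency of A1 to QZ means the radius NQ is perpendicular to QZ, with radius 8.4, so the center N sits 8.4 in from both sides at N = (24.7, -16.7). That places the tangent points at W = (33.1, -16.7) on CW and Q = (24.7, -25.1) on QZ. Then |JQ| = |Q − J| = 35.2.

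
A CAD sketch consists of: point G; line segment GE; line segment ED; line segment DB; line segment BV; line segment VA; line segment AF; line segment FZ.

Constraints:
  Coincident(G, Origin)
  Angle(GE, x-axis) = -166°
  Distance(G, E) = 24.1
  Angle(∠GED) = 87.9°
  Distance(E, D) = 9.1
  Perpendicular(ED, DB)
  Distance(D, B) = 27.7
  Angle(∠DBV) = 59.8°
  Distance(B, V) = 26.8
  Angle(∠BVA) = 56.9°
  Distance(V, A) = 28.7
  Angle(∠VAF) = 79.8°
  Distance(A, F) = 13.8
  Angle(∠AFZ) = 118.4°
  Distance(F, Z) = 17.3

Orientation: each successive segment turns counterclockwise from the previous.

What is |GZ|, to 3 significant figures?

3.57

G is at the origin; GE runs at -166.0° with length 24.1, so E = (-23.4, -5.83). ∠GED = 87.9° gives ED at -73.9° from the x-axis; with |ED| = 9.1, D = (-20.9, -14.6). ED is perpendicular to DB, so DB runs at 16.1°; with |DB| = 27.7, B = (5.75, -6.89). ∠DBV = 59.8° gives BV at 136° from the x-axis; with |BV| = 26.8, V = (-13.6, 11.6). ∠BVA = 56.9° gives VA at -101° from the x-axis; with |VA| = 28.7, A = (-18.9, -16.6). ∠VAF = 79.8° gives AF at -0.400° from the x-axis; with |AF| = 13.8, F = (-5.10, -16.7). ∠AFZ = 118.4° gives FZ at 61.2° from the x-axis; with |FZ| = 17.3, Z = (3.23, -1.52). Then |GZ| = |Z − G| = 3.57.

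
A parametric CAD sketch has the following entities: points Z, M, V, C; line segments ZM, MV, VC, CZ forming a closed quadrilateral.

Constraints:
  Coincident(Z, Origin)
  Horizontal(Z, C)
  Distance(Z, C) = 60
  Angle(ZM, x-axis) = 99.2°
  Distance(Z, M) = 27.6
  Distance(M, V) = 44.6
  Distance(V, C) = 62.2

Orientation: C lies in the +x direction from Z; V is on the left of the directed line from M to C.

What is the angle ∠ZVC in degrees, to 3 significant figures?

57.4°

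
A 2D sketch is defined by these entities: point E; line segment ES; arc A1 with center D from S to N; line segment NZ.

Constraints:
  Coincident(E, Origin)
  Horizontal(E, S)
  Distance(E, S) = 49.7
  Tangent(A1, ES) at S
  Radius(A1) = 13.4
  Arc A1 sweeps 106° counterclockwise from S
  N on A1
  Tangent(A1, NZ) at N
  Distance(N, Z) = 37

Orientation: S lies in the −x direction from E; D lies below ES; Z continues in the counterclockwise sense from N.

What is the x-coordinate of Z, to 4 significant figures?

-52.38

E is at the origin; ES is horizontal with |ES| = 49.7 and S on the −x side, so S = (-49.70, 0.000). Tangency of A1 to ES means the radius DS is perpendicular to ES, so D = S + (0, -13.4) = (-49.70, -13.40). On A1, S sits at bearing 90° from D; a 106° counterclockwise sweep puts N at bearing 196°, so N = D + 13.4·(cos 196°, sin 196°) = (-62.58, -17.09). The tangent condition forces DN to be normal to NZ, so NZ runs along (−sin 196°, cos 196°); with |NZ| = 37.0, Z = (-52.38, -52.66). So Z.x = -52.38.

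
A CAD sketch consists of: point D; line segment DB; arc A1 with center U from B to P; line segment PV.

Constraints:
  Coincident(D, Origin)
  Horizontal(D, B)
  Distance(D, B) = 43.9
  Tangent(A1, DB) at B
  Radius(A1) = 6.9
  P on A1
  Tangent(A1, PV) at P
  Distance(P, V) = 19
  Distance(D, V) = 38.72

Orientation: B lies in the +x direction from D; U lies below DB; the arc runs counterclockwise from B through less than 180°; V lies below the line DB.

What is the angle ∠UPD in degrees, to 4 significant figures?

168.7°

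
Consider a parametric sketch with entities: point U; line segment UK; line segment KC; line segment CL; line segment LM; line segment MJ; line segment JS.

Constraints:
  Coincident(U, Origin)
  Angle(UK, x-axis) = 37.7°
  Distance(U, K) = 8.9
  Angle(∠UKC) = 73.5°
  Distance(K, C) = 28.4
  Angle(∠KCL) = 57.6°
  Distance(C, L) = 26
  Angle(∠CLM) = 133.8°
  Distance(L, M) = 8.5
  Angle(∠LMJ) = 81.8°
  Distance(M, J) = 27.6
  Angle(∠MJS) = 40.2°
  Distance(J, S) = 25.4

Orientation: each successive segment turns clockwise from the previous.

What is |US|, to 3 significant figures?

20.4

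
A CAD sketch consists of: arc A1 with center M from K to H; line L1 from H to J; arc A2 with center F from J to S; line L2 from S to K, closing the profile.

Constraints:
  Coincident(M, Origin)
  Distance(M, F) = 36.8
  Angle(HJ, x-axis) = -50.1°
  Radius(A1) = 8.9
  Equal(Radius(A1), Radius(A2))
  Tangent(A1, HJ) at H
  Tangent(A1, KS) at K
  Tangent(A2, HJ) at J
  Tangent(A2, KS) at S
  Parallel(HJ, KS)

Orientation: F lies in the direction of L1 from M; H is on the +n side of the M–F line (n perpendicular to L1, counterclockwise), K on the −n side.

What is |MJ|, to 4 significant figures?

37.86

The slot axis is L1's direction at -50.1°, so u = (cos -50.1°, sin -50.1°) = (0.6414, -0.7672) and n = (−sin -50.1°, cos -50.1°) = (0.7672, 0.6414). M is at the origin and F lies 36.8 along u from M, so F = 36.8·u = (23.61, -28.23). Tangency of A1 to both parallel lines with radius 8.9 puts H and K at M ± 8.9·n: H = (6.828, 5.709), K = (-6.828, -5.709). Equal radii place J and S the same way about F: J = F + 8.9·n = (30.43, -22.52), S = F − 8.9·n = (16.78, -33.94). Then |MJ| = |J − M| = 37.86.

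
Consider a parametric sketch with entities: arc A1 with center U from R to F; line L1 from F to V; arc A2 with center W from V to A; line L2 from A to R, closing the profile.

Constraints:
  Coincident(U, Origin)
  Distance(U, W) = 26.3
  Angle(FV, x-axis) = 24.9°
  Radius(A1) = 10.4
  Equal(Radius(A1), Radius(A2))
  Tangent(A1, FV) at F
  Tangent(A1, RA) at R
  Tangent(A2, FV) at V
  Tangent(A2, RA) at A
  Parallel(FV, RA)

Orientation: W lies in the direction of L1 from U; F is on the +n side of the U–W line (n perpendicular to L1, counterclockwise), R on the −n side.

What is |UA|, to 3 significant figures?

28.3

The slot axis is L1's direction at 24.9°, so u = (cos 24.9°, sin 24.9°) = (0.907, 0.421) and n = (−sin 24.9°, cos 24.9°) = (-0.421, 0.907). U is at the origin and W lies 26.3 along u from U, so W = 26.3·u = (23.9, 11.1). Tangency of A1 to both parallel lines with radius 10.4 puts F and R at U ± 10.4·n: F = (-4.38, 9.43), R = (4.38, -9.43). Equal radii place V and A the same way about W: V = W + 10.4·n = (19.5, 20.5), A = W − 10.4·n = (28.2, 1.64). Then |UA| = |A − U| = 28.3.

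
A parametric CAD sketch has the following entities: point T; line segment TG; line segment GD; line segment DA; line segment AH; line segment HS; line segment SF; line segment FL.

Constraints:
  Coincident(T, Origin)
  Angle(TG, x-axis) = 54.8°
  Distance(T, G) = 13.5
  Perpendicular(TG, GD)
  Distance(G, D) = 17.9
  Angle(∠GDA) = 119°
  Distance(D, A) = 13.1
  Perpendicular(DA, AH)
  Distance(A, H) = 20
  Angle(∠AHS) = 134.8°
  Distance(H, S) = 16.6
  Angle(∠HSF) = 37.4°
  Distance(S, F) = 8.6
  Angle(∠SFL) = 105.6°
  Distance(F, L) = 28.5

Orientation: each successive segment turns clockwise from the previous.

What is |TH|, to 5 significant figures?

10.211

T is at the origin; TG runs at 54.8° with length 13.5, so G = (7.7818, 11.031). TG ⟂ GD, so GD runs at -35.200°; with |GD| = 17.9, D = (22.409, 0.71332). ∠GDA = 119.0° gives DA at -96.200° from the x-axis; with |DA| = 13.1, A = (20.994, -12.310). The perpendicularity gives AH at right angles to DA, so AH runs at 173.80°; with |AH| = 20.0, H = (1.1109, -10.150). Then |TH| = |H − T| = 10.211.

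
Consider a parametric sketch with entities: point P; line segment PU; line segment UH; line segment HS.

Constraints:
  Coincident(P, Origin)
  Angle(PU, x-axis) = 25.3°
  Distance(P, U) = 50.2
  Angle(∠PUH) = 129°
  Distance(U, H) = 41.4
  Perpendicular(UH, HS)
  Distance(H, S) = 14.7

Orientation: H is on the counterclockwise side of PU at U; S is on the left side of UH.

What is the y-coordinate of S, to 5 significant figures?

65.157

∠PUH = 129.0°, so UH runs at 25.3° + (180° − 129.0°) = 76.300° from the x-axis; with |UH| = 41.4, H = U + 41.4·(cos 76.300°, sin 76.300°) = (55.190, 61.675). The perpendicularity gives HS at right angles to UH; with |HS| = 14.7 on the left of UH, S = H + 14.7·(-0.97155, 0.23684) = (40.908, 65.157). So S.y = 65.157.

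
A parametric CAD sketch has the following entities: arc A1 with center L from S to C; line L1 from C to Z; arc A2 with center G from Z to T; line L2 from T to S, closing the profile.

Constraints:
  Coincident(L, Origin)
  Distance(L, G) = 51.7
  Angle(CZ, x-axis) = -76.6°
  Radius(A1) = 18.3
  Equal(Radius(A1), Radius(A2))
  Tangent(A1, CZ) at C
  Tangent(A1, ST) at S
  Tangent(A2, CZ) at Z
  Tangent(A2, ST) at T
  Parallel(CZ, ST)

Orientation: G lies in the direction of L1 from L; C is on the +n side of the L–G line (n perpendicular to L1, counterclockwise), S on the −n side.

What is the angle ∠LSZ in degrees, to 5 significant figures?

54.704°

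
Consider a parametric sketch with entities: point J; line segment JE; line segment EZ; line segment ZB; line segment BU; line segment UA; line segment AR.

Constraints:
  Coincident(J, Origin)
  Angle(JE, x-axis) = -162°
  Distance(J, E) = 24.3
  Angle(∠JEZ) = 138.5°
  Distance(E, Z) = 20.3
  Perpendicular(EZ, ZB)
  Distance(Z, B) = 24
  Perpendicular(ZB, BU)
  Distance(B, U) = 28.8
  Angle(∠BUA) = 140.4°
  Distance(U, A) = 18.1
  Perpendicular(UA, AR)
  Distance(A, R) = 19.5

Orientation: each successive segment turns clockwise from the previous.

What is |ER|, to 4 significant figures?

10.34

∠BUA = 140.4° gives UA at -63.10° from the x-axis; with |UA| = 18.1, A = (2.443, -5.031). UA is perpendicular to AR, so AR runs at -153.1°; with |AR| = 19.5, R = (-14.95, -13.85). Then |ER| = |R − E| = 10.34.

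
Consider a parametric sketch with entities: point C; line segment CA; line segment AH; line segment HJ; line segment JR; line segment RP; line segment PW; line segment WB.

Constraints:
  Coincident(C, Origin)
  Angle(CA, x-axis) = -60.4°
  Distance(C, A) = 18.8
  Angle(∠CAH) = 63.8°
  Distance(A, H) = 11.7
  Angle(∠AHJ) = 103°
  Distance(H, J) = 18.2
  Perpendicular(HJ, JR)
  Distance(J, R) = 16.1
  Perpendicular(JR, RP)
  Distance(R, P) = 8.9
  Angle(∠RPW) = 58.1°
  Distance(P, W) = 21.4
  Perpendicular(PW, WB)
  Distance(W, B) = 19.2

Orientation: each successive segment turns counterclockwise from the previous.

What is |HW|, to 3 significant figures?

20.7

JR ⟂ RP, so RP runs at -47.2°; with |RP| = 8.9, P = (-2.27, -10.8). ∠RPW = 58.1° gives PW at 74.7° from the x-axis; with |PW| = 21.4, W = (3.38, 9.86). Then |HW| = |W − H| = 20.7.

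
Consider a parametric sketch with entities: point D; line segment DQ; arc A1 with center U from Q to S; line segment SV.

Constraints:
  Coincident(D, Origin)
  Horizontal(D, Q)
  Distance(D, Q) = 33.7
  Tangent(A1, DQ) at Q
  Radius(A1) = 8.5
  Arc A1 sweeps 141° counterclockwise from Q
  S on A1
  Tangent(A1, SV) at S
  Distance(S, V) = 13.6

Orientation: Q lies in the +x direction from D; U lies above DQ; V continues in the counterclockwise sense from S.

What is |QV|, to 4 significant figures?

24.23

D is at the origin; DQ is horizontal with |DQ| = 33.7 and Q on the +x side, so Q = (33.70, 0.000). Since A1 is tangent to DQ there, UQ ⟂ DQ, so U = Q + (0, 8.5) = (33.70, 8.500). On A1, Q sits at bearing -90° from U; a 141° counterclockwise sweep puts S at bearing 51°, so S = U + 8.5·(cos 51°, sin 51°) = (39.05, 15.11). The tangent condition forces US to be normal to SV, so SV runs along (−sin 51°, cos 51°); with |SV| = 13.6, V = (28.48, 23.66). Then |QV| = |V − Q| = 24.23.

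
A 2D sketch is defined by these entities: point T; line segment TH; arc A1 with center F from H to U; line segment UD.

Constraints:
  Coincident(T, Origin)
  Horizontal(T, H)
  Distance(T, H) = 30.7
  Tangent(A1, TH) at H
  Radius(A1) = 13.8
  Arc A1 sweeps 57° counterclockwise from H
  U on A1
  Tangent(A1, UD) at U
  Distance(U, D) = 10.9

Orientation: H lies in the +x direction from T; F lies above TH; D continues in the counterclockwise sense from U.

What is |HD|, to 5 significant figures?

23.336

T is at the origin; TH is horizontal with |TH| = 30.7 and H on the +x side, so H = (30.700, 0.0000). The tangent condition forces FH to be normal to TH, so F = H + (0, 13.8) = (30.700, 13.800). On A1, H sits at bearing -90° from F; a 57° counterclockwise sweep puts U at bearing -33°, so U = F + 13.8·(cos -33°, sin -33°) = (42.274, 6.2840). A1 meets UD tangentially, so FU is at right angles to UD, so UD runs along (−sin -33°, cos -33°); with |UD| = 10.9, D = (48.210, 15.425). Then |HD| = |D − H| = 23.336.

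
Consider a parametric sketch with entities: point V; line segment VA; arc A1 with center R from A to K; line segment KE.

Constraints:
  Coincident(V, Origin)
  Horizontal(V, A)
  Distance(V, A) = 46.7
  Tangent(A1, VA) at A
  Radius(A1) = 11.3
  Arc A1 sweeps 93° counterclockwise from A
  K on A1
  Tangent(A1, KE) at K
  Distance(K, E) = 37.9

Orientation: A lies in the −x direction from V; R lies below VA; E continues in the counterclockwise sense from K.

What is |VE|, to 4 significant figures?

74.90

V is at the origin; VA is horizontal with |VA| = 46.7 and A on the −x side, so A = (-46.70, 0.000). A1 meets VA tangentially, so RA is at right angles to VA, so R = A + (0, -11.3) = (-46.70, -11.30). On A1, A sits at bearing 90° from R; a 93° counterclockwise sweep puts K at bearing 183°, so K = R + 11.3·(cos 183°, sin 183°) = (-57.98, -11.89). Since A1 is tangent to KE there, RK ⟂ KE, so KE runs along (−sin 183°, cos 183°); with |KE| = 37.9, E = (-56.00, -49.74). Then |VE| = |E − V| = 74.90.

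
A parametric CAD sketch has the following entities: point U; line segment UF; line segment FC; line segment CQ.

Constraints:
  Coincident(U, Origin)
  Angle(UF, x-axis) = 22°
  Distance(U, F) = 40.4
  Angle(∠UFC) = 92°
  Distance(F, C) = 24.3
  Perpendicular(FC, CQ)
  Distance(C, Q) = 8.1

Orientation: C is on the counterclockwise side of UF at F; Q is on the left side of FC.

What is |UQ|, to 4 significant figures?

41.26

U is at the origin; UF runs at 22.0° with length 40.4, so F = 40.4·(cos 22.0°, sin 22.0°) = (37.46, 15.13). ∠UFC = 92.0°, so FC runs at 22.0° + (180° − 92.0°) = 110.0° from the x-axis; with |FC| = 24.3, C = F + 24.3·(cos 110.0°, sin 110.0°) = (29.15, 37.97). FC is perpendicular to CQ; with |CQ| = 8.1 on the left of FC, Q = C + 8.1·(-0.9397, -0.3420) = (21.54, 35.20). Then |UQ| = |Q − U| = 41.26.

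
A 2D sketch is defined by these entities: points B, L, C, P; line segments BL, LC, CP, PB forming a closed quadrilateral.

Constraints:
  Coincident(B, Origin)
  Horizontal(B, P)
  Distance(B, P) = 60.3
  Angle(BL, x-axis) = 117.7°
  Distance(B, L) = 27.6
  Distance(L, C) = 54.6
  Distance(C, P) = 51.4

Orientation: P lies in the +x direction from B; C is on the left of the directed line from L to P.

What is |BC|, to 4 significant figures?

59.24

Checks: B = (0.00, 0.00) ✓; |LC| = 54.60 ✓; |CP| = 51.40 ✓.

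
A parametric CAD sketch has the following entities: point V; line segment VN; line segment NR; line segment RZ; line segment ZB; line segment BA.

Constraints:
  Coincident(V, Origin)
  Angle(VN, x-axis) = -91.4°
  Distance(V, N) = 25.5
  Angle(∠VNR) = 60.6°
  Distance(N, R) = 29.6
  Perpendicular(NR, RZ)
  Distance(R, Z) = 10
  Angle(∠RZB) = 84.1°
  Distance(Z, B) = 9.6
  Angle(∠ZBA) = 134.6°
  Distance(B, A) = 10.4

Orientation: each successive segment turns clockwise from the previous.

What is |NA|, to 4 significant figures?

13.58

∠RZB = 84.1° gives ZB at -36.70° from the x-axis; with |ZB| = 9.6, B = (-13.23, -7.484). ∠ZBA = 134.6° gives BA at -82.10° from the x-axis; with |BA| = 10.4, A = (-11.80, -17.78). Then |NA| = |A − N| = 13.58.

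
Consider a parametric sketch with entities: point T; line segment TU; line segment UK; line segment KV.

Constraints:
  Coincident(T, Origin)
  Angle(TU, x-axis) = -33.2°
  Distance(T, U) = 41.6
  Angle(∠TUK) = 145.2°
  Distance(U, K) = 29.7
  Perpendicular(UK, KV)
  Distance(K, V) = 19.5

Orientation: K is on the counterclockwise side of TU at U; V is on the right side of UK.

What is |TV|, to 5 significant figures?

77.123

∠TUK = 145.2°, so UK runs at -33.2° + (180° − 145.2°) = 1.6000° from the x-axis; with |UK| = 29.7, K = U + 29.7·(cos 1.6000°, sin 1.6000°) = (64.498, -21.949). The perpendicularity gives KV at right angles to UK; with |KV| = 19.5 on the right of UK, V = K + 19.5·(0.027922, -0.99961) = (65.042, -41.442). Then |TV| = |V − T| = 77.123.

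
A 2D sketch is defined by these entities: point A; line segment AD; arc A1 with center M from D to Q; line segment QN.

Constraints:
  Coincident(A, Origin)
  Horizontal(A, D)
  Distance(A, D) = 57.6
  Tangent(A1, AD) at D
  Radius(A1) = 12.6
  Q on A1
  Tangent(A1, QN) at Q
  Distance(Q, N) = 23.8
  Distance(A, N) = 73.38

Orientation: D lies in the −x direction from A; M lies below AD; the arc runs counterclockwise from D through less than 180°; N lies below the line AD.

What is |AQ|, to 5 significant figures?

71.505

A is at the origin; AD is horizontal with |AD| = 57.6 and D on the −x side, so D = (-57.600, 0.0000). The tangent condition forces MD to be normal to AD, so M = D + (0, -12.6) = (-57.600, -12.600). Since MQ ⟂ QN (tangency), |MN| = √(12.6² + 23.8²) = 26.930 regardless of where Q sits on A1. So N lies on both circle(A, 73.38) and circle(M, 26.930); the below-AD intersection is N = (-62.059, -39.158). Q is the foot of the tangent from N: Q = (-69.558, -16.570).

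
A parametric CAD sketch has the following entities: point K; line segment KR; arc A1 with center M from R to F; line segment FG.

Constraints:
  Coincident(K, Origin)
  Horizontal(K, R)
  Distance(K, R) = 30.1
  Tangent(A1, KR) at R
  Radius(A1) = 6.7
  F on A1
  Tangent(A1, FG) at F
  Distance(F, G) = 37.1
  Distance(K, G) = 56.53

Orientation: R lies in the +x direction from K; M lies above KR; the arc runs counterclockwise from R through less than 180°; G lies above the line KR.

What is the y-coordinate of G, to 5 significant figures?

44.015

Checks: |MF| = 6.700 ✓; ∠(MF, FG) = 90.00° ✓; |FG| = 37.10 ✓; |KG| = 56.53 ✓.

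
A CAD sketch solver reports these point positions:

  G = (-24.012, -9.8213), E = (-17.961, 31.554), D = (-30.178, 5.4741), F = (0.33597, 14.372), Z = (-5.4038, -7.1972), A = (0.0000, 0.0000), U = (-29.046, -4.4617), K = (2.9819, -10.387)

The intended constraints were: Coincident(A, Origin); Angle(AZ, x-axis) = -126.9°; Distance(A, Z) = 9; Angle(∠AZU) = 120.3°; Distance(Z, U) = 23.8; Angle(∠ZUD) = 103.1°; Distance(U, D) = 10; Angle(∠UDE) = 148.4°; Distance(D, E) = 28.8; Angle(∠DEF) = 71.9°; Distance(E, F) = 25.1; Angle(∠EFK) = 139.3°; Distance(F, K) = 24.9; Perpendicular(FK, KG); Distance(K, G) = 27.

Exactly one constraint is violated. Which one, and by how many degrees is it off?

Perpendicular(FK, KG) — off by 7.30°.

A = (0.00, 0.00) ✓; AZ at -126.9° ✓; |AZ| = 9.000 ✓; ∠AZU = 120.3° ✓; |ZU| = 23.80 ✓; ∠ZUD = 103.1° ✓; |UD| = 10.00 ✓; ∠UDE = 148.4° ✓; |DE| = 28.80 ✓; ∠DEF = 71.90° ✓; |EF| = 25.10 ✓; ∠EFK = 139.3° ✓; |FK| = 24.90 ✓; ∠(FK, KG) = 97.30° ✗; |KG| = 27.00 ✓.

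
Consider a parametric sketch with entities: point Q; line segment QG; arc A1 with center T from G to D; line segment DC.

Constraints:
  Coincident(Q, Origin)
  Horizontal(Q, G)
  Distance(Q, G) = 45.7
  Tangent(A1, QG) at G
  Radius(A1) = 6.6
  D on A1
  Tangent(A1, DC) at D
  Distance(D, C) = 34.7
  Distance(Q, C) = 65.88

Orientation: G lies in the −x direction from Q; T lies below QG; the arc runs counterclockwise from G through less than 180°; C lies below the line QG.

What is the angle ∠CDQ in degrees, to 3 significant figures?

95.6°

Checks: Q = (0.00, 0.00) ✓; |QG| = 45.70 ✓; |TD| = 6.600 ✓; ∠(TD, DC) = 90.00° ✓; |DC| = 34.70 ✓; |QC| = 65.88 ✓.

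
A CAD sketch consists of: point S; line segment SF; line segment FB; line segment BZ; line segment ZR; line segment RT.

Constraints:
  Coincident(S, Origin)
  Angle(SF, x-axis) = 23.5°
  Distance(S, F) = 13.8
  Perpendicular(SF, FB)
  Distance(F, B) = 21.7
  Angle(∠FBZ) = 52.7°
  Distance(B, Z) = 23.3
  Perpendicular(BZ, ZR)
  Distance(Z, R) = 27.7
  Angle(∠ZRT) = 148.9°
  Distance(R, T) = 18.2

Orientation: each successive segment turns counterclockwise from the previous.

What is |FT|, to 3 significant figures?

26.0

BZ is perpendicular to ZR, so ZR runs at -29.2°; with |ZR| = 27.7, R = (16.8, -8.45). ∠ZRT = 148.9° gives RT at 1.90° from the x-axis; with |RT| = 18.2, T = (35.0, -7.85). Then |FT| = |T − F| = 26.0.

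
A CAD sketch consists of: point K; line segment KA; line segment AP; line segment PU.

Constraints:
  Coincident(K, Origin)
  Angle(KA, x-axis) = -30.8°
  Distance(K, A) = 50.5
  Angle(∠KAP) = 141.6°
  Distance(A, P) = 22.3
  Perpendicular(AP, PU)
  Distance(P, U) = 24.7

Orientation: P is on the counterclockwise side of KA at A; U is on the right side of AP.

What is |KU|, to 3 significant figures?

83.5

K is at the origin; KA runs at -30.8° with length 50.5, so A = 50.5·(cos -30.8°, sin -30.8°) = (43.4, -25.9). ∠KAP = 141.6°, so AP runs at -30.8° + (180° − 141.6°) = 7.60° from the x-axis; with |AP| = 22.3, P = A + 22.3·(cos 7.60°, sin 7.60°) = (65.5, -22.9). AP is perpendicular to PU; with |PU| = 24.7 on the right of AP, U = P + 24.7·(0.132, -0.991) = (68.7, -47.4). Then |KU| = |U − K| = 83.5.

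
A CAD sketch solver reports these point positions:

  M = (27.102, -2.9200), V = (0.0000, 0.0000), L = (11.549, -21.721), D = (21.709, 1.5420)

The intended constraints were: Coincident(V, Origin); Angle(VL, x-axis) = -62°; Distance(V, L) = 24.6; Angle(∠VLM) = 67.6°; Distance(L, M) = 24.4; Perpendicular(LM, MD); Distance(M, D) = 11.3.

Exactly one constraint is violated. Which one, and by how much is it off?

Distance(M, D) = 11.3 — off by 4.30.

V = (0.00, 0.00) ✓; VL at -62.00° ✓; |VL| = 24.60 ✓; ∠VLM = 67.60° ✓; |LM| = 24.40 ✓; ∠(LM, MD) = 90.00° ✓; |MD| = 7.000 ✗.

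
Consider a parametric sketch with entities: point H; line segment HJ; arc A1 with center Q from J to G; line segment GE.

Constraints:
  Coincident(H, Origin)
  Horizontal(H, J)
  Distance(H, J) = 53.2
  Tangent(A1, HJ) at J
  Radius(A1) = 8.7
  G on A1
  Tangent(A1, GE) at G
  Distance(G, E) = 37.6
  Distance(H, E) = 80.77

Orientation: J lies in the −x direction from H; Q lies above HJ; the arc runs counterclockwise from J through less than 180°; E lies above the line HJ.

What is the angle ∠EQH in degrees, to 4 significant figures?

120.8°

H is at the origin; HJ is horizontal with |HJ| = 53.2 and J on the −x side, so J = (-53.20, 0.000). A1 meets HJ tangentially, so QJ is at right angles to HJ, so Q = J + (0, 8.7) = (-53.20, 8.700). Since QG ⟂ GE (tangency), |QE| = √(8.7² + 37.6²) = 38.59 regardless of where G sits on A1. So E lies on both circle(H, 80.77) and circle(Q, 38.59); the above-HJ intersection is E = (-67.33, 44.61). G is the foot of the tangent from E: G = (-46.03, 13.63).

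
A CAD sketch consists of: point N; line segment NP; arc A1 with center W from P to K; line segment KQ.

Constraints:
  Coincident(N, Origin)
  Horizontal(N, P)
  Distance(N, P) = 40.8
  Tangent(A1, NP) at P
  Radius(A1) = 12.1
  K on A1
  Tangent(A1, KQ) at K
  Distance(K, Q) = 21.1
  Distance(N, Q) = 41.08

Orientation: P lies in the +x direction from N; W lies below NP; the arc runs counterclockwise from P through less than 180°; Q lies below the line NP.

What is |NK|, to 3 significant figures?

30.7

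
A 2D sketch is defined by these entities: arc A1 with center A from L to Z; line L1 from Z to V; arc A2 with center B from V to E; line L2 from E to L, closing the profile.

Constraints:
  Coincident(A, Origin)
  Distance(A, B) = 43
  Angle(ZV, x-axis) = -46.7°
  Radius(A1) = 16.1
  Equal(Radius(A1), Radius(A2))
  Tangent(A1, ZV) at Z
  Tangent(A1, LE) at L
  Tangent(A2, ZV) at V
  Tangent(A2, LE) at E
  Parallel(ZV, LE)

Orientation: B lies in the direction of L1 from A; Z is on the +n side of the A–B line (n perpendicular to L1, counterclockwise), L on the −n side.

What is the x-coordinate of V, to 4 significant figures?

41.21

The slot axis is L1's direction at -46.7°, so u = (cos -46.7°, sin -46.7°) = (0.6858, -0.7278) and n = (−sin -46.7°, cos -46.7°) = (0.7278, 0.6858). A is at the origin and B lies 43.0 along u from A, so B = 43.0·u = (29.49, -31.29). Tangency of A1 to both parallel lines with radius 16.1 puts Z and L at A ± 16.1·n: Z = (11.72, 11.04), L = (-11.72, -11.04). Equal radii place V and E the same way about B: V = B + 16.1·n = (41.21, -20.25), E = B − 16.1·n = (17.77, -42.34). So V.x = 41.21.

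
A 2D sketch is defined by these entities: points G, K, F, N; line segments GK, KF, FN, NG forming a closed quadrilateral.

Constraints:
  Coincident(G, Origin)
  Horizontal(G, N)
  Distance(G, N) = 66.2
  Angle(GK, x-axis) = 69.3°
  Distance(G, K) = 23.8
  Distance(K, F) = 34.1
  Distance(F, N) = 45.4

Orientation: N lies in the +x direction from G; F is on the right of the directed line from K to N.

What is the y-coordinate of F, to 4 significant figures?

-9.130

G is at the origin; GN is horizontal with |GN| = 66.2 and N in +x, so N = (66.2, 0). GK runs at 69.3° with |GK| = 23.8, so K = (8.413, 22.26). F is determined by |KF| = 34.1 and |FN| = 45.4 together: it lies at the intersection of circle(K, 34.1) and circle(N, 45.4). With |KN| = 61.93, the foot of the radical line on KN is 23.71 from K and the perpendicular offset is √(34.1² − 23.71²) = 24.51. Taking the right-of-KN solution: F = (21.73, -9.130).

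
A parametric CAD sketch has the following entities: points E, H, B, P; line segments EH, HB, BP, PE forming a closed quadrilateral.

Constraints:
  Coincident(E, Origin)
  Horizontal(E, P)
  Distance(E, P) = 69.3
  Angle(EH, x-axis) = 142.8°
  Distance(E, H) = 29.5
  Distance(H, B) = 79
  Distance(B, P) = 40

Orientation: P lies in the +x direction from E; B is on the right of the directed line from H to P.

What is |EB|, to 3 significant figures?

49.5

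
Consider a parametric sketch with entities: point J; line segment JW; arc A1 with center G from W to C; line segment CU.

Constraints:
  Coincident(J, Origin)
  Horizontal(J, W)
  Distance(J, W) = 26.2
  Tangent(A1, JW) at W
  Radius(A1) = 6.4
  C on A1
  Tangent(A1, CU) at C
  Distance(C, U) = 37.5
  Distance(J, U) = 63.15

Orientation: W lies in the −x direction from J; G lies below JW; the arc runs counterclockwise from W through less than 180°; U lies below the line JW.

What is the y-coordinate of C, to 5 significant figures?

-2.4005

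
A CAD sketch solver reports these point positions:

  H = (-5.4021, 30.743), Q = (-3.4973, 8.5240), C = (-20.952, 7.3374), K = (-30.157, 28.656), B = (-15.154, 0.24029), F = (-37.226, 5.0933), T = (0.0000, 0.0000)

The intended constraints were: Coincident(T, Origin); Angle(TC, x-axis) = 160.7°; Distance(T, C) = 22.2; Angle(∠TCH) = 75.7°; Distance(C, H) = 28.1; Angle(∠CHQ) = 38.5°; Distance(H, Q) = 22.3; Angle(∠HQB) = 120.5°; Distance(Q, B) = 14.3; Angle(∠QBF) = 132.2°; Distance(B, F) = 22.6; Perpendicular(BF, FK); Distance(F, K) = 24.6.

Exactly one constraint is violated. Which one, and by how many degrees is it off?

Perpendicular(BF, FK) — off by 4.30°.

T = (0.00, 0.00) ✓; TC at 160.7° ✓; |TC| = 22.20 ✓; ∠TCH = 75.70° ✓; |CH| = 28.10 ✓; ∠CHQ = 38.50° ✓; |HQ| = 22.30 ✓; ∠HQB = 120.5° ✓; |QB| = 14.30 ✓; ∠QBF = 132.2° ✓; |BF| = 22.60 ✓; ∠(BF, FK) = 94.30° ✗; |FK| = 24.60 ✓.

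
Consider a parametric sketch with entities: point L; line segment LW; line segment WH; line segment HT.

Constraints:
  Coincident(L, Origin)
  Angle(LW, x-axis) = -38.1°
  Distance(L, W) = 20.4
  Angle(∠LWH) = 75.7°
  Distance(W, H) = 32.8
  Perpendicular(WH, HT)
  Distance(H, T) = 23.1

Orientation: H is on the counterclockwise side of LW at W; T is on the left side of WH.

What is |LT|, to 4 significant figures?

27.96

L is at the origin; LW runs at -38.1° with length 20.4, so W = 20.4·(cos -38.1°, sin -38.1°) = (16.05, -12.59). ∠LWH = 75.7°, so WH runs at -38.1° + (180° − 75.7°) = 66.20° from the x-axis; with |WH| = 32.8, H = W + 32.8·(cos 66.20°, sin 66.20°) = (29.29, 17.42). WH is perpendicular to HT; with |HT| = 23.1 on the left of WH, T = H + 23.1·(-0.9150, 0.4035) = (8.154, 26.75). Then |LT| = |T − L| = 27.96.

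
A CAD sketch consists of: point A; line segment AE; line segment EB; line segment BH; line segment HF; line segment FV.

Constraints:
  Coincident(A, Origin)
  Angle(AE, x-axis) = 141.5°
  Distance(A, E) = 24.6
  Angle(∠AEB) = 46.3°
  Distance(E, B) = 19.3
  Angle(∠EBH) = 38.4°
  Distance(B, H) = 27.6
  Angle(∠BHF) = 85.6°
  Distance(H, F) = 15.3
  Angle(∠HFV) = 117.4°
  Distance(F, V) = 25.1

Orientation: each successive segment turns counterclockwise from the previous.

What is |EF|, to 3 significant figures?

11.8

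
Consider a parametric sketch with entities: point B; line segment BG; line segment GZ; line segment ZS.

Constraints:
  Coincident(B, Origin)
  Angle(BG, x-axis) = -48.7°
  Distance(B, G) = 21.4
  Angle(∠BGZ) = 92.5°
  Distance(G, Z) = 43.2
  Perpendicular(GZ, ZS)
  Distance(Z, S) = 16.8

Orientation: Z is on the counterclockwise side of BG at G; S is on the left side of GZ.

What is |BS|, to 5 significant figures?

44.370

∠BGZ = 92.5°, so GZ runs at -48.7° + (180° − 92.5°) = 38.800° from the x-axis; with |GZ| = 43.2, Z = G + 43.2·(cos 38.800°, sin 38.800°) = (47.791, 10.992). GZ is perpendicular to ZS; with |ZS| = 16.8 on the left of GZ, S = Z + 16.8·(-0.62660, 0.77934) = (37.264, 24.085). Then |BS| = |S − B| = 44.370.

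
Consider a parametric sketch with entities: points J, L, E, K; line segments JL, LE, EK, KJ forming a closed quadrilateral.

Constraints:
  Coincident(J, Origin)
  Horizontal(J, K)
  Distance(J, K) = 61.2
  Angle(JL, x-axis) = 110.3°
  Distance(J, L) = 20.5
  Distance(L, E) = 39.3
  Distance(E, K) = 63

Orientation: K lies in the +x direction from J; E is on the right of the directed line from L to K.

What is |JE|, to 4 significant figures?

19.22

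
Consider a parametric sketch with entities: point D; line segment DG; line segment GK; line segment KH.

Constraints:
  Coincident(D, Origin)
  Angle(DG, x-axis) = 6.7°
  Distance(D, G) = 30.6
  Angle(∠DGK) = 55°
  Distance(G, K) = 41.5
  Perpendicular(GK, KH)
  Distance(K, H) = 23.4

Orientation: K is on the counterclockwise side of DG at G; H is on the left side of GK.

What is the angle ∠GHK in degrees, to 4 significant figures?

60.58°

D is at the origin; DG runs at 6.7° with length 30.6, so G = 30.6·(cos 6.7°, sin 6.7°) = (30.39, 3.570). ∠DGK = 55.0°, so GK runs at 6.7° + (180° − 55.0°) = 131.7° from the x-axis; with |GK| = 41.5, K = G + 41.5·(cos 131.7°, sin 131.7°) = (2.784, 34.56). GK is perpendicular to KH; with |KH| = 23.4 on the left of GK, H = K + 23.4·(-0.7466, -0.6652) = (-14.69, 18.99). Then cos ∠GHK = HG·HK / (|HG||HK|), giving 60.58°.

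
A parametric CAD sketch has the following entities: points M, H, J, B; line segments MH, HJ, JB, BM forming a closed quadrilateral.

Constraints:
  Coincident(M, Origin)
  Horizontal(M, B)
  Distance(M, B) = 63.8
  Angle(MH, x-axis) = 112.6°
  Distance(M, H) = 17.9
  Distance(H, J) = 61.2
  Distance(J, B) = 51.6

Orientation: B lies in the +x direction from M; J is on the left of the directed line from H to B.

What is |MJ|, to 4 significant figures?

66.28

M is at the origin; M and B share the same y with |MB| = 63.8 and B in +x, so B = (63.8, 0). MH runs at 112.6° with |MH| = 17.9, so H = (-6.879, 16.53). J is determined by |HJ| = 61.2 and |JB| = 51.6 together: it lies at the intersection of circle(H, 61.2) and circle(B, 51.6). With |HB| = 72.59, the foot of the radical line on HB is 43.75 from H and the perpendicular offset is √(61.2² − 43.75²) = 42.79. Taking the left-of-HB solution: J = (45.47, 48.23).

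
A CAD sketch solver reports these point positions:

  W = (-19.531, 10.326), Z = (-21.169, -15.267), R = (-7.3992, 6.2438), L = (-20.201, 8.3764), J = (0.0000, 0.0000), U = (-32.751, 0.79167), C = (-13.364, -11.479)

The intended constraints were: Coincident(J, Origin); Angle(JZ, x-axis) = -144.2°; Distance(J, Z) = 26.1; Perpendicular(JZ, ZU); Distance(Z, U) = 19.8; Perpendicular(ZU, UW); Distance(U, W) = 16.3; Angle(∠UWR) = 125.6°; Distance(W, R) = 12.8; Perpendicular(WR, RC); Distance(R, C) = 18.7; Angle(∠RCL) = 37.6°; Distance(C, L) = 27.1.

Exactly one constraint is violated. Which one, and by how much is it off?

Distance(C, L) = 27.1 — off by 6.10.

J = (0.00, 0.00) ✓; JZ at -144.2° ✓; |JZ| = 26.10 ✓; ∠(JZ, ZU) = 90.00° ✓; |ZU| = 19.80 ✓; ∠(ZU, UW) = 90.00° ✓; |UW| = 16.30 ✓; ∠UWR = 125.6° ✓; |WR| = 12.80 ✓; ∠(WR, RC) = 90.00° ✓; |RC| = 18.70 ✓; ∠RCL = 37.60° ✓; |CL| = 21.00 ✗.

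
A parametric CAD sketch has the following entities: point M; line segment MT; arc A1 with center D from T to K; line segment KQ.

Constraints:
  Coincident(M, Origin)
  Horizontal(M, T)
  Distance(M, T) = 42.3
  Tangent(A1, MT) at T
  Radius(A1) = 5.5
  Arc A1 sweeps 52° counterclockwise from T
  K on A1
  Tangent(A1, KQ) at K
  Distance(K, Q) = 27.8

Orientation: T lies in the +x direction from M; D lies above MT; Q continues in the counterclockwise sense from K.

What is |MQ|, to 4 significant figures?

68.12

M is at the origin; MT is horizontal with |MT| = 42.3 and T on the +x side, so T = (42.30, 0.000). The tangent condition forces DT to be normal to MT, so D = T + (0, 5.5) = (42.30, 5.500). On A1, T sits at bearing -90° from D; a 52° counterclockwise sweep puts K at bearing -38°, so K = D + 5.5·(cos -38°, sin -38°) = (46.63, 2.114). A1 meets KQ tangentially, so DK is at right angles to KQ, so KQ runs along (−sin -38°, cos -38°); with |KQ| = 27.8, Q = (63.75, 24.02). Then |MQ| = |Q − M| = 68.12.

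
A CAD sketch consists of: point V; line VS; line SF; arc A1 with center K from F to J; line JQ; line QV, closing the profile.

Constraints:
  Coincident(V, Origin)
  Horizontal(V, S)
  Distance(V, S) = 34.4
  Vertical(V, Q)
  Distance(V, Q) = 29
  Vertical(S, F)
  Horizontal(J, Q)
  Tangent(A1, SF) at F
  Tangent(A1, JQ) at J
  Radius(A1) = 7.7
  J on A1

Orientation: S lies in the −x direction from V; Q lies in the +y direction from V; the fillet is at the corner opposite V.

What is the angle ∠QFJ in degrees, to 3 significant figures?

32.4°

V is at the origin; VS is horizontal with |VS| = 34.4 and S on the −x side, so S = (-34.4, 0.00). V and Q share the same x with |VQ| = 29.0 and Q on the +y side, so Q = (0.00, 29.0). The virtual corner opposite V is at (-34.4, 29.0). Since A1 is tangent to SF there, KF ⟂ SF and A1 meets JQ tangentially, so KJ is at right angles to JQ, with radius 7.7, so the center K sits 7.7 in from both sides at K = (-26.7, 21.3). That places the tangent points at F = (-34.4, 21.3) on SF and J = (-26.7, 29.0) on JQ. Then cos ∠QFJ = FQ·FJ / (|FQ||FJ|), giving 32.4°.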